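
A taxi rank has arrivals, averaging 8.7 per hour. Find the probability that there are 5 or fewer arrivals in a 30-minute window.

Over the interval, μ = 8.7 × 0.5 = 4.35 (a 30-minute window = 0.5 hours).
P(N ≤ 5) = Σ_{j=0}^{5} e^(−μ) μ^j/j! ≈ 0.7283.

0.7283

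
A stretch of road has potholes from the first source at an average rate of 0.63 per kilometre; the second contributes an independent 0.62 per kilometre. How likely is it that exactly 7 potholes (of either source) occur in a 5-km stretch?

0.1427

Independent Poisson processes superpose: combined rate λ = 0.63 + 0.62 = 1.25 per kilometre.
Over the interval, μ = 1.25 × 5 = 6.25 (a 5-km stretch = 5 kilometres).
P(N = 7) = e^(−6.25) · 6.25^7/7! ≈ 0.1427.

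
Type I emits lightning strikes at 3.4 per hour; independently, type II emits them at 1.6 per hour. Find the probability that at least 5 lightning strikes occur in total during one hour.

Independent Poisson processes superpose: combined rate λ = 3.4 + 1.6 = 5 per hour.
So μ = 5.
P(N ≥ 5) = 1 − P(N ≤ 4) ≈ 0.5595.

0.5595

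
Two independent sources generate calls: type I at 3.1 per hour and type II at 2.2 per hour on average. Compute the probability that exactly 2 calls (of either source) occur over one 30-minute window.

0.2481

Independent Poisson processes superpose: combined rate λ = 3.1 + 2.2 = 5.3 per hour.
Over the interval, μ = 5.3 × 0.5 = 2.65 (a 30-minute window = 0.5 hours).
P(N = 2) = e^(−2.65) · 2.65^2/2! ≈ 0.2481.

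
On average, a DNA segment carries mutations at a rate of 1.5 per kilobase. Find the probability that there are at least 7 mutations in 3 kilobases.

Over the interval, μ = 1.5 × 3 = 4.5 (3 kilobases).
P(N ≥ 7) = 1 − P(N ≤ 6) = 1 − Σ_{j=0}^{6} e^(−μ) μ^j/j! ≈ 0.1689.

0.1689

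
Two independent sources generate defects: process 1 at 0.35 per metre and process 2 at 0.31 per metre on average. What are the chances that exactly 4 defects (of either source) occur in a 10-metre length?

0.1076

Independent Poisson processes superpose: combined rate λ = 0.35 + 0.31 = 0.66 per metre.
Over the interval, μ = 0.66 × 10 = 6.6 (a 10-metre length = 10 metres).
P(N = 4) = e^(−6.6) · 6.6^4/4! ≈ 0.1076.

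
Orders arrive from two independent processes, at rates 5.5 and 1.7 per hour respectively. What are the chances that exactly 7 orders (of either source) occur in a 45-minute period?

0.1200

Independent Poisson processes superpose: combined rate λ = 5.5 + 1.7 = 7.2 per hour.
Over the interval, μ = 7.2 × 0.75 = 5.4 (a 45-minute period = 0.75 hours).
P(N = 7) = e^(−5.4) · 5.4^7/7! ≈ 0.1200.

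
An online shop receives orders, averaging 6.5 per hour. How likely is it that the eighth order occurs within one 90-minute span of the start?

0.7564

Over the interval, μ = 6.5 × 1.5 = 9.75 (a 90-minute span = 1.5 hours).
The eighth arrival falls in the interval iff at least 8 events occur there: P(S_8 ≤ t) = P(N ≥ 8) = 1 − P(N ≤ 7) ≈ 0.7564.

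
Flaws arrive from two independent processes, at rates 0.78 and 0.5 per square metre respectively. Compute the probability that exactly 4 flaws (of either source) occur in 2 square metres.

0.1383

Independent Poisson processes superpose: combined rate λ = 0.78 + 0.5 = 1.28 per square metre.
Over the interval, μ = 1.28 × 2 = 2.56 (2 square metres).
P(N = 4) = e^(−2.56) · 2.56^4/4! ≈ 0.1383.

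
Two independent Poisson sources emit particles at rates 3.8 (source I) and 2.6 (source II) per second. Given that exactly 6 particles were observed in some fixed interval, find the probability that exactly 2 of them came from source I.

Given the total, each event is independently from source I with probability p = λ_I/(λ_I+λ_II) = 3.8/6.4 ≈ 0.5937.
So K ~ Binomial(6, 3.8/6.4): P(K = 2) = C(6,2) · (3.8/6.4)^2 · (2.6/6.4)^4 ≈ 0.1440.

0.1440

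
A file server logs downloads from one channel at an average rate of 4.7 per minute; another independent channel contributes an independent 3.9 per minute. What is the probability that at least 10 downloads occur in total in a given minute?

0.3600

Independent Poisson processes superpose: combined rate λ = 4.7 + 3.9 = 8.6 per minute.
So μ = 8.6.
P(N ≥ 10) = 1 − P(N ≤ 9) ≈ 0.3600.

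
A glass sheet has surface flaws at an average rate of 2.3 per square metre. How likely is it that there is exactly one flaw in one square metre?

With mean μ = 2.3 per square metre,
P(N = 1) = e^(−μ) μ^1/1! = e^(−2.3) · 2.3^1/1 ≈ 0.2306.

0.2306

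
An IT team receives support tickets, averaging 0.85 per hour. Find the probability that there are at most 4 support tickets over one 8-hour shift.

0.1920

Over the interval, μ = 0.85 × 8 = 6.8 (an 8-hour shift = 8 hours).
P(N ≤ 4) = Σ_{j=0}^{4} e^(−μ) μ^j/j! ≈ 0.1920.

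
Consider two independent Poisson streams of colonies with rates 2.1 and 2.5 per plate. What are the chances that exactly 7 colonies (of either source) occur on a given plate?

0.0869

Independent Poisson processes superpose: combined rate λ = 2.1 + 2.5 = 4.6 per plate.
So μ = 4.6.
P(N = 7) = e^(−4.6) · 4.6^7/7! ≈ 0.0869.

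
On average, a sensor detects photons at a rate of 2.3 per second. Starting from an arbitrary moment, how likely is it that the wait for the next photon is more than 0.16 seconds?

The wait for the next event is exponential with rate λ = 2.3 per second.
P(T > 0.16) = e^(−λt) = e^(−2.3 × 0.16) = e^(−0.368) ≈ 0.6921.

0.6921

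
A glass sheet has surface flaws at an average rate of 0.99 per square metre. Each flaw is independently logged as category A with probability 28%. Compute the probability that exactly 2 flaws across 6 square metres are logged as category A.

Thinning: the flaws that are logged as category A themselves form a Poisson process with rate 0.28 × 0.99 = 0.2772 per square metre.
Over the interval, μ = 0.2772 × 6 = 1.6632 (6 square metres).
P(N = 2) = e^(−1.6632) · 1.6632^2/2! ≈ 0.2621.

0.2621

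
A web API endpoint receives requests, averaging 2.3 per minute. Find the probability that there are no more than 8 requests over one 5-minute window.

0.1906

Over the interval, μ = 2.3 × 5 = 11.5 (a 5-minute window = 5 minutes).
P(N ≤ 8) = Σ_{j=0}^{8} e^(−μ) μ^j/j! ≈ 0.1906.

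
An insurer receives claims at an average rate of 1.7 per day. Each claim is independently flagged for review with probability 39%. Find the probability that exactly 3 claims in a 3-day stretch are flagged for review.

0.1794

Thinning: the claims that are flagged for review themselves form a Poisson process with rate 0.39 × 1.7 = 0.663 per day.
Over the interval, μ = 0.663 × 3 = 1.989 (a 3-day stretch = 3 days).
P(N = 3) = e^(−1.989) · 1.989^3/3! ≈ 0.1794.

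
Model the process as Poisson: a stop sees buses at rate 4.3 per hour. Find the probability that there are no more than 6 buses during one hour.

With mean μ = 4.3 per hour,
P(N ≤ 6) = Σ_{j=0}^{6} e^(−μ) μ^j/j! ≈ 0.8558.

0.8558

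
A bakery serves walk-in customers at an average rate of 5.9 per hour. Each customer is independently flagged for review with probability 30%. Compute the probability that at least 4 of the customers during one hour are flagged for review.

Thinning: the customers that are flagged for review themselves form a Poisson process with rate 0.3 × 5.9 = 1.77 per hour.
So μ = 1.77.
P(N ≥ 4) = 1 − P(N ≤ 3) ≈ 0.1039.

0.1039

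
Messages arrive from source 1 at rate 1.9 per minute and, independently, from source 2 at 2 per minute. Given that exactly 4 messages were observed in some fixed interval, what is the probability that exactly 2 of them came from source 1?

Given the total, each event is independently from source 1 with probability p = λ_1/(λ_1+λ_2) = 1.9/3.9 ≈ 0.4872.
So K ~ Binomial(4, 1.9/3.9): P(K = 2) = C(4,2) · (1.9/3.9)^2 · (2/3.9)^2 ≈ 0.3745.

0.3745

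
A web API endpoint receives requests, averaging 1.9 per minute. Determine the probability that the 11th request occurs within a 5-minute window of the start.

0.3547

Over the interval, μ = 1.9 × 5 = 9.5 (a 5-minute window = 5 minutes).
The 11th arrival falls in the interval iff at least 11 events occur there: P(S_11 ≤ t) = P(N ≥ 11) = 1 − P(N ≤ 10) ≈ 0.3547.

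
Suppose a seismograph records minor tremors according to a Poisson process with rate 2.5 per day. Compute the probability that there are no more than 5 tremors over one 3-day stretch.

0.2414

Over the interval, μ = 2.5 × 3 = 7.5 (a 3-day stretch = 3 days).
P(N ≤ 5) = Σ_{j=0}^{5} e^(−μ) μ^j/j! ≈ 0.2414.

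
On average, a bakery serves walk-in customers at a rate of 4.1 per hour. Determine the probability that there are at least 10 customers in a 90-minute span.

Over the interval, μ = 4.1 × 1.5 = 6.15 (a 90-minute span = 1.5 hours).
P(N ≥ 10) = 1 − P(N ≤ 9) = 1 − Σ_{j=0}^{9} e^(−μ) μ^j/j! ≈ 0.0946.

0.0946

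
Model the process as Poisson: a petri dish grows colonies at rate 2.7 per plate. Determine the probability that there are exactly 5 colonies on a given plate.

0.0804

With mean μ = 2.7 per plate,
P(N = 5) = e^(−μ) μ^5/5! = e^(−2.7) · 2.7^5/120 ≈ 0.0804.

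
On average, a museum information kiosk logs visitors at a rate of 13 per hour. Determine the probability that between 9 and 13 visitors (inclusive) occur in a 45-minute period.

Over the interval, μ = 13 × 0.75 = 9.75 (a 45-minute period = 0.75 hours).
P(9 ≤ N ≤ 13) = Σ_{j=9}^{13} e^(−9.75) · 9.75^j/j! ≈ 0.5203.

0.5203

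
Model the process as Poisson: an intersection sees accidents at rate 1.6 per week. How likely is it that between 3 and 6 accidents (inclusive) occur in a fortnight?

0.5755

Over the interval, μ = 1.6 × 2 = 3.2 (a fortnight = 2 weeks).
P(3 ≤ N ≤ 6) = Σ_{j=3}^{6} e^(−3.2) · 3.2^j/j! ≈ 0.5755.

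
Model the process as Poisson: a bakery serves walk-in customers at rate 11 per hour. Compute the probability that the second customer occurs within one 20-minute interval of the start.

Over the interval, μ = 11 × 1/3 ≈ 3.66667 (a 20-minute interval = 1/3 hours).
The second arrival falls in the interval iff at least 2 events occur there: P(S_2 ≤ t) = P(N ≥ 2) = 1 − P(N ≤ 1) ≈ 0.8807.

0.8807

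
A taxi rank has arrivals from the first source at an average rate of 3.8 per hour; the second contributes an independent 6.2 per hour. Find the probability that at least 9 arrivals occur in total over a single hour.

Independent Poisson processes superpose: combined rate λ = 3.8 + 6.2 = 10 per hour.
So μ = 10.
P(N ≥ 9) = 1 − P(N ≤ 8) ≈ 0.6672.

0.6672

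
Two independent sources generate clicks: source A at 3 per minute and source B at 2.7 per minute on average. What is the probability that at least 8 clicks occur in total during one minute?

Independent Poisson processes superpose: combined rate λ = 3 + 2.7 = 5.7 per minute.
So μ = 5.7.
P(N ≥ 8) = 1 − P(N ≤ 7) ≈ 0.2159.

0.2159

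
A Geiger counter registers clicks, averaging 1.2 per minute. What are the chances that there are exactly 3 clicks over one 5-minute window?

0.0892

Over the interval, μ = 1.2 × 5 = 6 (a 5-minute window = 5 minutes).
P(N = 3) = e^(−μ) μ^3/3! = e^(−6) · 6^3/6 ≈ 0.0892.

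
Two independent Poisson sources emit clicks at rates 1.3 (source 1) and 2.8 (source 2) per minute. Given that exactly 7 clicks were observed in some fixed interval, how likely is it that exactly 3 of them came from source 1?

Given the total, each event is independently from source 1 with probability p = λ_1/(λ_1+λ_2) = 1.3/4.1 ≈ 0.3171.
So K ~ Binomial(7, 1.3/4.1): P(K = 3) = C(7,3) · (1.3/4.1)^3 · (2.8/4.1)^4 ≈ 0.2427.

0.2427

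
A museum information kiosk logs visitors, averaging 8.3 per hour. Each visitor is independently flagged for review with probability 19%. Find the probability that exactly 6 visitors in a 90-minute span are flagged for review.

Thinning: the visitors that are flagged for review themselves form a Poisson process with rate 0.19 × 8.3 = 1.577 per hour.
Over the interval, μ = 1.577 × 1.5 = 2.3655 (a 90-minute span = 1.5 hours).
P(N = 6) = e^(−2.3655) · 2.3655^6/6! ≈ 0.0228.

0.0228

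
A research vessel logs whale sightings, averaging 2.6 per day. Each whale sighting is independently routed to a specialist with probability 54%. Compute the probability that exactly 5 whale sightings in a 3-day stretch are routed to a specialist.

0.1637

Thinning: the whale sightings that are routed to a specialist themselves form a Poisson process with rate 0.54 × 2.6 = 1.404 per day.
Over the interval, μ = 1.404 × 3 = 4.212 (a 3-day stretch = 3 days).
P(N = 5) = e^(−4.212) · 4.212^5/5! ≈ 0.1637.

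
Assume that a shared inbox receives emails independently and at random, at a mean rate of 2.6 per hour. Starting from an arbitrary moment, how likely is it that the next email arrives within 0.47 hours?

0.7054

Inter-arrival times are exponential with rate λ = 2.6 per hour.
P(T ≤ 0.47) = 1 − e^(−λt) = 1 − e^(−2.6 × 0.47) = 1 − e^(−1.222) ≈ 0.7054.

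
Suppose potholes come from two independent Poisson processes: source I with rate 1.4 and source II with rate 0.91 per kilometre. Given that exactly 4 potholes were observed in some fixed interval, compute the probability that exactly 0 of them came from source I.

0.0241

Given the total, each event is independently from source I with probability p = λ_I/(λ_I+λ_II) = 1.4/2.31 ≈ 0.6061.
So K ~ Binomial(4, 1.4/2.31): P(K = 0) = C(4,0) · (1.4/2.31)^0 · (0.91/2.31)^4 ≈ 0.0241.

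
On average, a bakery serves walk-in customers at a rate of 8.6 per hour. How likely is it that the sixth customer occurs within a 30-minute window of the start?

0.2633

Over the interval, μ = 8.6 × 0.5 = 4.3 (a 30-minute window = 0.5 hours).
The sixth arrival falls in the interval iff at least 6 events occur there: P(S_6 ≤ t) = P(N ≥ 6) = 1 − P(N ≤ 5) ≈ 0.2633.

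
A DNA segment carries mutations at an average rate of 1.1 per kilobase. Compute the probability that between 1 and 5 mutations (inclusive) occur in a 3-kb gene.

0.8460

Over the interval, μ = 1.1 × 3 = 3.3 (a 3-kb gene = 3 kilobases).
P(1 ≤ N ≤ 5) = Σ_{j=1}^{5} e^(−3.3) · 3.3^j/j! ≈ 0.8460.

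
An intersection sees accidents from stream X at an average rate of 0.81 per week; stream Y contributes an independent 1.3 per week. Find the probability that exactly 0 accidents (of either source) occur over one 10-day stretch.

Independent Poisson processes superpose: combined rate λ = 0.81 + 1.3 = 2.11 per week.
Over the interval, μ = 2.11 × 10/7 ≈ 3.01429 (a 10-day stretch = 10/7 weeks).
P(N = 0) = e^(−3.01429) · 3.01429^0/0! ≈ 0.0491.

0.0491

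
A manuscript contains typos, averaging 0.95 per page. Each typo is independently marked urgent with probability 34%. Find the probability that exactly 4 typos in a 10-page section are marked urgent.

Thinning: the typos that are marked urgent themselves form a Poisson process with rate 0.34 × 0.95 = 0.323 per page.
Over the interval, μ = 0.323 × 10 = 3.23 (a 10-page section = 10 pages).
P(N = 4) = e^(−3.23) · 3.23^4/4! ≈ 0.1794.

0.1794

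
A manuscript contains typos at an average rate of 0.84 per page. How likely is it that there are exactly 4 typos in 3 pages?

0.1352

Over the interval, μ = 0.84 × 3 = 2.52 (3 pages).
P(N = 4) = e^(−μ) μ^4/4! = e^(−2.52) · 2.52^4/24 ≈ 0.1352.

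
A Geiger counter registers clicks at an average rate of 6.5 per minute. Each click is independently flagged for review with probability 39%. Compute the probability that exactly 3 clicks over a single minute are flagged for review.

0.2152

Thinning: the clicks that are flagged for review themselves form a Poisson process with rate 0.39 × 6.5 = 2.535 per minute.
So μ = 2.535.
P(N = 3) = e^(−2.535) · 2.535^3/3! ≈ 0.2152.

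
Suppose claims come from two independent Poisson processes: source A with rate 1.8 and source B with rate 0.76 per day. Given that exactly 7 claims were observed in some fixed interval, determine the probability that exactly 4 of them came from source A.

Given the total, each event is independently from source A with probability p = λ_A/(λ_A+λ_B) = 1.8/2.56 ≈ 0.7031.
So K ~ Binomial(7, 1.8/2.56): P(K = 4) = C(7,4) · (1.8/2.56)^4 · (0.76/2.56)^3 ≈ 0.2238.

0.2238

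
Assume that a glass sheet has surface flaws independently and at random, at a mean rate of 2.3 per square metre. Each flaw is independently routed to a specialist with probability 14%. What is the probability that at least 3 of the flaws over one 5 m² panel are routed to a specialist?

0.2192

Thinning: the flaws that are routed to a specialist themselves form a Poisson process with rate 0.14 × 2.3 = 0.322 per square metre.
Over the interval, μ = 0.322 × 5 = 1.61 (a 5 m² panel = 5 square metres).
P(N ≥ 3) = 1 − P(N ≤ 2) ≈ 0.2192.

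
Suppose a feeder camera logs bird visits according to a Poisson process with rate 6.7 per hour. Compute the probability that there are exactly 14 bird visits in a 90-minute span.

0.0531

Over the interval, μ = 6.7 × 1.5 = 10.05 (a 90-minute span = 1.5 hours).
P(N = 14) = e^(−μ) μ^14/14! = e^(−10.05) · 10.05^14/87178291200 ≈ 0.0531.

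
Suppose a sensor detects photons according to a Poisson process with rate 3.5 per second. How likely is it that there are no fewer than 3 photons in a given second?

0.6792

With mean μ = 3.5 per second,
P(N ≥ 3) = 1 − P(N ≤ 2) = 1 − Σ_{j=0}^{2} e^(−μ) μ^j/j! ≈ 0.6792.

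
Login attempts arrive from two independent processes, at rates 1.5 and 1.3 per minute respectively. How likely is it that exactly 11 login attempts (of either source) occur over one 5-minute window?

0.0844

Independent Poisson processes superpose: combined rate λ = 1.5 + 1.3 = 2.8 per minute.
Over the interval, μ = 2.8 × 5 = 14 (a 5-minute window = 5 minutes).
P(N = 11) = e^(−14) · 14^11/11! ≈ 0.0844.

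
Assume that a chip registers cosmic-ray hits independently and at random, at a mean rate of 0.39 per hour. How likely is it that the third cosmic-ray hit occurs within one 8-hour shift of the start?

Over the interval, μ = 0.39 × 8 = 3.12 (an 8-hour shift = 8 hours).
The third arrival falls in the interval iff at least 3 events occur there: P(S_3 ≤ t) = P(N ≥ 3) = 1 − P(N ≤ 2) ≈ 0.6032.

0.6032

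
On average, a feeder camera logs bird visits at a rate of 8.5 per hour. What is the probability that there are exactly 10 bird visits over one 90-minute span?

Over the interval, μ = 8.5 × 1.5 = 12.75 (a 90-minute span = 1.5 hours).
P(N = 10) = e^(−μ) μ^10/10! = e^(−12.75) · 12.75^10/3628800 ≈ 0.0908.

0.0908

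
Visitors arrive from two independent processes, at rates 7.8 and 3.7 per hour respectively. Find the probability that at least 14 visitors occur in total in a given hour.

0.2670

Independent Poisson processes superpose: combined rate λ = 7.8 + 3.7 = 11.5 per hour.
So μ = 11.5.
P(N ≥ 14) = 1 − P(N ≤ 13) ≈ 0.2670.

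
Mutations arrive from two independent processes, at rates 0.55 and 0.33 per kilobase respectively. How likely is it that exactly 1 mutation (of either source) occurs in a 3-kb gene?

0.1884

Independent Poisson processes superpose: combined rate λ = 0.55 + 0.33 = 0.88 per kilobase.
Over the interval, μ = 0.88 × 3 = 2.64 (a 3-kb gene = 3 kilobases).
P(N = 1) = e^(−2.64) · 2.64^1/1! ≈ 0.1884.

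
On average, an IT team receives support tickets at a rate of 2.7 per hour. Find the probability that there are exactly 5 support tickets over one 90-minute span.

0.1582

Over the interval, μ = 2.7 × 1.5 = 4.05 (a 90-minute span = 1.5 hours).
P(N = 5) = e^(−μ) μ^5/5! = e^(−4.05) · 4.05^5/120 ≈ 0.1582.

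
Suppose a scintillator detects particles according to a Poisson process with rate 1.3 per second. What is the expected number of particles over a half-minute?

E[N] = λt = 1.3 × 30 = 39 (a half-minute = 30 seconds).

39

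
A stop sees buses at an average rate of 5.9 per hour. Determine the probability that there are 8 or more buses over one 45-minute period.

0.0805

Over the interval, μ = 5.9 × 0.75 = 4.425 (a 45-minute period = 0.75 hours).
P(N ≥ 8) = 1 − P(N ≤ 7) = 1 − Σ_{j=0}^{7} e^(−μ) μ^j/j! ≈ 0.0805.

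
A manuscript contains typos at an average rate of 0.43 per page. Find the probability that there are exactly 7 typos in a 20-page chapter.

0.1271

Over the interval, μ = 0.43 × 20 = 8.6 (a 20-page chapter = 20 pages).
P(N = 7) = e^(−μ) μ^7/7! = e^(−8.6) · 8.6^7/5040 ≈ 0.1271.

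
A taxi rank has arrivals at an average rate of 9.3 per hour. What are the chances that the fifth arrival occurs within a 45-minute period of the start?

0.8247

Over the interval, μ = 9.3 × 0.75 = 6.975 (a 45-minute period = 0.75 hours).
The fifth arrival falls in the interval iff at least 5 events occur there: P(S_5 ≤ t) = P(N ≥ 5) = 1 − P(N ≤ 4) ≈ 0.8247.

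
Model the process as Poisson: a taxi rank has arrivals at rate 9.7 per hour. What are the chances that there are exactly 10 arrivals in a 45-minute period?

0.0793

Over the interval, μ = 9.7 × 0.75 = 7.275 (a 45-minute period = 0.75 hours).
P(N = 10) = e^(−μ) μ^10/10! = e^(−7.275) · 7.275^10/3628800 ≈ 0.0793.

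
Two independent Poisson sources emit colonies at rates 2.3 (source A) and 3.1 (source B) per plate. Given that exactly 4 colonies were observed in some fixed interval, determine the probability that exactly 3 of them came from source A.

Given the total, each event is independently from source A with probability p = λ_A/(λ_A+λ_B) = 2.3/5.4 ≈ 0.4259.
So K ~ Binomial(4, 2.3/5.4): P(K = 3) = C(4,3) · (2.3/5.4)^3 · (3.1/5.4)^1 ≈ 0.1774.

0.1774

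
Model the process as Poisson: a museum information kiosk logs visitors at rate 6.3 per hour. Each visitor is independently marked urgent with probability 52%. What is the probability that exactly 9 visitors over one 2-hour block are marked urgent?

Thinning: the visitors that are marked urgent themselves form a Poisson process with rate 0.52 × 6.3 = 3.276 per hour.
Over the interval, μ = 3.276 × 2 = 6.552 (a 2-hour block = 2 hours).
P(N = 9) = e^(−6.552) · 6.552^9/9! ≈ 0.0875.

0.0875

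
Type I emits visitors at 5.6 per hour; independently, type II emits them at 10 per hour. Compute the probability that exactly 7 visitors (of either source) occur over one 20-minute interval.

0.1125

Independent Poisson processes superpose: combined rate λ = 5.6 + 10 = 15.6 per hour.
Over the interval, μ = 15.6 × 1/3 = 5.2 (a 20-minute interval = 1/3 hours).
P(N = 7) = e^(−5.2) · 5.2^7/7! ≈ 0.1125.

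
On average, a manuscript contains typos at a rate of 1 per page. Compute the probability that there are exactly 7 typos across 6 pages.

Over the interval, μ = 1 × 6 = 6 (6 pages).
P(N = 7) = e^(−μ) μ^7/7! = e^(−6) · 6^7/5040 ≈ 0.1377.

0.1377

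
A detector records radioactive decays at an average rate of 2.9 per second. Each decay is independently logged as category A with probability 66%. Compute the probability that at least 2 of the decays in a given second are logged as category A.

0.5702

Thinning: the decays that are logged as category A themselves form a Poisson process with rate 0.66 × 2.9 = 1.914 per second.
So μ = 1.914.
P(N ≥ 2) = 1 − P(N ≤ 1) ≈ 0.5702.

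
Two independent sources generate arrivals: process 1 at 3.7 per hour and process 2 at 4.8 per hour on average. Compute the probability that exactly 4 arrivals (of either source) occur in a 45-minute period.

0.1172

Independent Poisson processes superpose: combined rate λ = 3.7 + 4.8 = 8.5 per hour.
Over the interval, μ = 8.5 × 0.75 = 6.375 (a 45-minute period = 0.75 hours).
P(N = 4) = e^(−6.375) · 6.375^4/4! ≈ 0.1172.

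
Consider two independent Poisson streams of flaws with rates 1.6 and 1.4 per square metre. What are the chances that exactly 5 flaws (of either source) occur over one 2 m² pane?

0.1606

Independent Poisson processes superpose: combined rate λ = 1.6 + 1.4 = 3 per square metre.
Over the interval, μ = 3 × 2 = 6 (a 2 m² pane = 2 square metres).
P(N = 5) = e^(−6) · 6^5/5! ≈ 0.1606.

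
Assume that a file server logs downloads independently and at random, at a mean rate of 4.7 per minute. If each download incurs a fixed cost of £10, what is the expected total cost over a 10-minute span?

E[N] = 4.7 × 10 = 47 (a 10-minute span = 10 minutes); E[cost] = 47 × £10 = £470.

£470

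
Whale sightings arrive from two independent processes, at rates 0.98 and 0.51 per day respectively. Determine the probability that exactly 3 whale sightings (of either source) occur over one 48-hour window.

0.2240

Independent Poisson processes superpose: combined rate λ = 0.98 + 0.51 = 1.49 per day.
Over the interval, μ = 1.49 × 2 = 2.98 (a 48-hour window = 2 days).
P(N = 3) = e^(−2.98) · 2.98^3/3! ≈ 0.2240.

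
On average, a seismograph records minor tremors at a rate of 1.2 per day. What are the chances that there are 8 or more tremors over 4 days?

Over the interval, μ = 1.2 × 4 = 4.8 (4 days).
P(N ≥ 8) = 1 − P(N ≤ 7) = 1 − Σ_{j=0}^{7} e^(−μ) μ^j/j! ≈ 0.1133.

0.1133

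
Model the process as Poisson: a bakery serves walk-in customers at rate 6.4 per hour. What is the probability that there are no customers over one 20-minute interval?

0.1184

Over the interval, μ = 6.4 × 1/3 ≈ 2.13333 (a 20-minute interval = 1/3 hours).
P(N = 0) = e^(−μ) μ^0/0! = e^(−2.13333) · 2.13333^0/1 ≈ 0.1184.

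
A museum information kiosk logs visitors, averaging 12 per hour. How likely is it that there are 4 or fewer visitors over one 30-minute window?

Over the interval, μ = 12 × 0.5 = 6 (a 30-minute window = 0.5 hours).
P(N ≤ 4) = Σ_{j=0}^{4} e^(−μ) μ^j/j! ≈ 0.2851.

0.2851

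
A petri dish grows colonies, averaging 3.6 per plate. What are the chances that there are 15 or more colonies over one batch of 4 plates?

Over the interval, μ = 3.6 × 4 = 14.4 (a batch of 4 plates = 4 plates).
P(N ≥ 15) = 1 − P(N ≤ 14) = 1 − Σ_{j=0}^{14} e^(−μ) μ^j/j! ≈ 0.4719.

0.4719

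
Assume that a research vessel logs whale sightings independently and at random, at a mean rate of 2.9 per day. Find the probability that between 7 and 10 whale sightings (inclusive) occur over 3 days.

0.5054

Over the interval, μ = 2.9 × 3 = 8.7 (3 days).
P(7 ≤ N ≤ 10) = Σ_{j=7}^{10} e^(−8.7) · 8.7^j/j! ≈ 0.5054.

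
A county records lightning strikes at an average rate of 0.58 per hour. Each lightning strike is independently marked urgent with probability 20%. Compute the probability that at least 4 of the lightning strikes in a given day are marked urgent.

0.3045

Thinning: the lightning strikes that are marked urgent themselves form a Poisson process with rate 0.2 × 0.58 = 0.116 per hour.
Over the interval, μ = 0.116 × 24 = 2.784 (a day = 24 hours).
P(N ≥ 4) = 1 − P(N ≤ 3) ≈ 0.3045.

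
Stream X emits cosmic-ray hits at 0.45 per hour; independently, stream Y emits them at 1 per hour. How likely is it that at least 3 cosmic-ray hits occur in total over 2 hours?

Independent Poisson processes superpose: combined rate λ = 0.45 + 1 = 1.45 per hour.
Over the interval, μ = 1.45 × 2 = 2.9 (2 hours).
P(N ≥ 3) = 1 − P(N ≤ 2) ≈ 0.5540.

0.5540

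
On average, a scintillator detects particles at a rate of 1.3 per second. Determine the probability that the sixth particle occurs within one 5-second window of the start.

0.6310

Over the interval, μ = 1.3 × 5 = 6.5 (a 5-second window = 5 seconds).
The sixth arrival falls in the interval iff at least 6 events occur there: P(S_6 ≤ t) = P(N ≥ 6) = 1 − P(N ≤ 5) ≈ 0.6310.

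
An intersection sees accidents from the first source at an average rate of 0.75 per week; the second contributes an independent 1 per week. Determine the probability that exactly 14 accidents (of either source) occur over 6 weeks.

0.0625

Independent Poisson processes superpose: combined rate λ = 0.75 + 1 = 1.75 per week.
Over the interval, μ = 1.75 × 6 = 10.5 (6 weeks).
P(N = 14) = e^(−10.5) · 10.5^14/14! ≈ 0.0625.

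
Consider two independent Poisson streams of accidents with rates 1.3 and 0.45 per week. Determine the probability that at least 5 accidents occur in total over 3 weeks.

Independent Poisson processes superpose: combined rate λ = 1.3 + 0.45 = 1.75 per week.
Over the interval, μ = 1.75 × 3 = 5.25 (3 weeks).
P(N ≥ 5) = 1 − P(N ≤ 4) ≈ 0.6022.

0.6022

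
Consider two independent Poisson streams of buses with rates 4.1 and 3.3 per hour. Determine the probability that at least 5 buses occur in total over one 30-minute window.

0.3128

Independent Poisson processes superpose: combined rate λ = 4.1 + 3.3 = 7.4 per hour.
Over the interval, μ = 7.4 × 0.5 = 3.7 (a 30-minute window = 0.5 hours).
P(N ≥ 5) = 1 − P(N ≤ 4) ≈ 0.3128.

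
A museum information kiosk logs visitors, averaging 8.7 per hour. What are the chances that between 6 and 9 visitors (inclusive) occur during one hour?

0.4917

With mean μ = 8.7 per hour,
P(6 ≤ N ≤ 9) = Σ_{j=6}^{9} e^(−8.7) · 8.7^j/j! ≈ 0.4917.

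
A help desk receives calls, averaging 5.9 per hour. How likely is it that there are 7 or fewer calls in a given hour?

With mean μ = 5.9 per hour,
P(N ≤ 7) = Σ_{j=0}^{7} e^(−μ) μ^j/j! ≈ 0.7576.

0.7576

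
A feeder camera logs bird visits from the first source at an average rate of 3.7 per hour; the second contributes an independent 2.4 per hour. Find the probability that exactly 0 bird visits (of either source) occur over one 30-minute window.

Independent Poisson processes superpose: combined rate λ = 3.7 + 2.4 = 6.1 per hour.
Over the interval, μ = 6.1 × 0.5 = 3.05 (a 30-minute window = 0.5 hours).
P(N = 0) = e^(−3.05) · 3.05^0/0! ≈ 0.0474.

0.0474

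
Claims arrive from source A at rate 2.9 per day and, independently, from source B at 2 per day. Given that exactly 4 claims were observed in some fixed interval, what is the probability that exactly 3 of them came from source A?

Given the total, each event is independently from source A with probability p = λ_A/(λ_A+λ_B) = 2.9/4.9 ≈ 0.5918.
So K ~ Binomial(4, 2.9/4.9): P(K = 3) = C(4,3) · (2.9/4.9)^3 · (2/4.9)^1 ≈ 0.3385.

0.3385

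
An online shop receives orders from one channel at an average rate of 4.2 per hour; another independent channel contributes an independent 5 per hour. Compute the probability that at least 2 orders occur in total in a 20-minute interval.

0.8106

Independent Poisson processes superpose: combined rate λ = 4.2 + 5 = 9.2 per hour.
Over the interval, μ = 9.2 × 1/3 ≈ 3.06667 (a 20-minute interval = 1/3 hours).
P(N ≥ 2) = 1 − P(N ≤ 1) ≈ 0.8106.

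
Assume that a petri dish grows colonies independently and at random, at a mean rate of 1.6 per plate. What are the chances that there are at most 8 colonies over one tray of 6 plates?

0.3796

Over the interval, μ = 1.6 × 6 = 9.6 (a tray of 6 plates = 6 plates).
P(N ≤ 8) = Σ_{j=0}^{8} e^(−μ) μ^j/j! ≈ 0.3796.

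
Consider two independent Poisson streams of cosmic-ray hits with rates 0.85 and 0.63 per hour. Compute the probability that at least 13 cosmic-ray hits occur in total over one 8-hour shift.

Independent Poisson processes superpose: combined rate λ = 0.85 + 0.63 = 1.48 per hour.
Over the interval, μ = 1.48 × 8 = 11.84 (an 8-hour shift = 8 hours).
P(N ≥ 13) = 1 − P(N ≤ 12) ≈ 0.4057.

0.4057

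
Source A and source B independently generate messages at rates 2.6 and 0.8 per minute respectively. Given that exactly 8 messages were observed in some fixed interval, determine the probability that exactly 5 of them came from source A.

Given the total, each event is independently from source A with probability p = λ_A/(λ_A+λ_B) = 2.6/3.4 ≈ 0.7647.
So K ~ Binomial(8, 2.6/3.4): P(K = 5) = C(8,5) · (2.6/3.4)^5 · (0.8/3.4)^3 ≈ 0.1908.

0.1908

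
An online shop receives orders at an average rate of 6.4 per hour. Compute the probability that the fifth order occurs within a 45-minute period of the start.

0.5237

Over the interval, μ = 6.4 × 0.75 = 4.8 (a 45-minute period = 0.75 hours).
The fifth arrival falls in the interval iff at least 5 events occur there: P(S_5 ≤ t) = P(N ≥ 5) = 1 − P(N ≤ 4) ≈ 0.5237.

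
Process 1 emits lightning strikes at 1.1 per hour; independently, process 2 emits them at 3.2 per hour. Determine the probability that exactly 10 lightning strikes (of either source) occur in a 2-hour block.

0.1123

Independent Poisson processes superpose: combined rate λ = 1.1 + 3.2 = 4.3 per hour.
Over the interval, μ = 4.3 × 2 = 8.6 (a 2-hour block = 2 hours).
P(N = 10) = e^(−8.6) · 8.6^10/10! ≈ 0.1123.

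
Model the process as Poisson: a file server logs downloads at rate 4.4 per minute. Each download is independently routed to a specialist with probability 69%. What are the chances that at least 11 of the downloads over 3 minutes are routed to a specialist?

0.3069

Thinning: the downloads that are routed to a specialist themselves form a Poisson process with rate 0.69 × 4.4 = 3.036 per minute.
Over the interval, μ = 3.036 × 3 = 9.108 (3 minutes).
P(N ≥ 11) = 1 − P(N ≤ 10) ≈ 0.3069.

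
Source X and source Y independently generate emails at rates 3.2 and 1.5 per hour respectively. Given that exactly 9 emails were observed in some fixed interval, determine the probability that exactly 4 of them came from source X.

Given the total, each event is independently from source X with probability p = λ_X/(λ_X+λ_Y) = 3.2/4.7 ≈ 0.6809.
So K ~ Binomial(9, 3.2/4.7): P(K = 4) = C(9,4) · (3.2/4.7)^4 · (1.5/4.7)^5 ≈ 0.0896.

0.0896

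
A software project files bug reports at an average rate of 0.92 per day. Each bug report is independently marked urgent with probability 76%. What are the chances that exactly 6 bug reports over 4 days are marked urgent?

Thinning: the bug reports that are marked urgent themselves form a Poisson process with rate 0.76 × 0.92 = 0.6992 per day.
Over the interval, μ = 0.6992 × 4 = 2.7968 (4 days).
P(N = 6) = e^(−2.7968) · 2.7968^6/6! ≈ 0.0406.

0.0406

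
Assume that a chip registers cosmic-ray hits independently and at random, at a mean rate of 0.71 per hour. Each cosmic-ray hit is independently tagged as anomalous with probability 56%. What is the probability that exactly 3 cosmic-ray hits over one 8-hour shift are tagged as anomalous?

0.2229

Thinning: the cosmic-ray hits that are tagged as anomalous themselves form a Poisson process with rate 0.56 × 0.71 = 0.3976 per hour.
Over the interval, μ = 0.3976 × 8 = 3.1808 (an 8-hour shift = 8 hours).
P(N = 3) = e^(−3.1808) · 3.1808^3/3! ≈ 0.2229.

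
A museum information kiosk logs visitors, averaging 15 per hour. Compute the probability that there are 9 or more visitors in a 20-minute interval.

0.0681

Over the interval, μ = 15 × 1/3 = 5 (a 20-minute interval = 1/3 hours).
P(N ≥ 9) = 1 − P(N ≤ 8) = 1 − Σ_{j=0}^{8} e^(−μ) μ^j/j! ≈ 0.0681.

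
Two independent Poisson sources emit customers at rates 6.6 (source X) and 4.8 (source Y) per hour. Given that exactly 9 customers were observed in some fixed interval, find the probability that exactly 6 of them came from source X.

Given the total, each event is independently from source X with probability p = λ_X/(λ_X+λ_Y) = 6.6/11.4 ≈ 0.5789.
So K ~ Binomial(9, 6.6/11.4): P(K = 6) = C(9,6) · (6.6/11.4)^6 · (4.8/11.4)^3 ≈ 0.2361.

0.2361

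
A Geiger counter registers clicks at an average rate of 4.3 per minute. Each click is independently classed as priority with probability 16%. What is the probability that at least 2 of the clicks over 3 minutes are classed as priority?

0.6110

Thinning: the clicks that are classed as priority themselves form a Poisson process with rate 0.16 × 4.3 = 0.688 per minute.
Over the interval, μ = 0.688 × 3 = 2.064 (3 minutes).
P(N ≥ 2) = 1 − P(N ≤ 1) ≈ 0.6110.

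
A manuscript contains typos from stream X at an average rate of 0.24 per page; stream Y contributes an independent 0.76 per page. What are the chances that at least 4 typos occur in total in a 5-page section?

Independent Poisson processes superpose: combined rate λ = 0.24 + 0.76 = 1 per page.
Over the interval, μ = 1 × 5 = 5 (a 5-page section = 5 pages).
P(N ≥ 4) = 1 − P(N ≤ 3) ≈ 0.7350.

0.7350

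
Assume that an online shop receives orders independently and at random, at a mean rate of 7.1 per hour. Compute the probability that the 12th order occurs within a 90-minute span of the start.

0.3790

Over the interval, μ = 7.1 × 1.5 = 10.65 (a 90-minute span = 1.5 hours).
The 12th arrival falls in the interval iff at least 12 events occur there: P(S_12 ≤ t) = P(N ≥ 12) = 1 − P(N ≤ 11) ≈ 0.3790.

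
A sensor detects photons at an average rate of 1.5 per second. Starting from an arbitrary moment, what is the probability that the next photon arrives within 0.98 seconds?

0.7701

Inter-arrival times are exponential with rate λ = 1.5 per second.
P(T ≤ 0.98) = 1 − e^(−λt) = 1 − e^(−1.5 × 0.98) = 1 − e^(−1.47) ≈ 0.7701.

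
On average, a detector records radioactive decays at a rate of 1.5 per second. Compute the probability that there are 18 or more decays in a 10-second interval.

0.2511

Over the interval, μ = 1.5 × 10 = 15 (a 10-second interval = 10 seconds).
P(N ≥ 18) = 1 − P(N ≤ 17) = 1 − Σ_{j=0}^{17} e^(−μ) μ^j/j! ≈ 0.2511.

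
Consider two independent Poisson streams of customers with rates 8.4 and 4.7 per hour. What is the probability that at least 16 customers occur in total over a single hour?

Independent Poisson processes superpose: combined rate λ = 8.4 + 4.7 = 13.1 per hour.
So μ = 13.1.
P(N ≥ 16) = 1 − P(N ≤ 15) ≈ 0.2453.

0.2453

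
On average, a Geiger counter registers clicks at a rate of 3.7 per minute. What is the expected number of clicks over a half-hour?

E[N] = λt = 3.7 × 30 = 111 (a half-hour = 30 minutes).

111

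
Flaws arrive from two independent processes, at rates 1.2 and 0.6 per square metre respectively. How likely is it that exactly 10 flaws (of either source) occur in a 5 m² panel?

Independent Poisson processes superpose: combined rate λ = 1.2 + 0.6 = 1.8 per square metre.
Over the interval, μ = 1.8 × 5 = 9 (a 5 m² panel = 5 square metres).
P(N = 10) = e^(−9) · 9^10/10! ≈ 0.1186.

0.1186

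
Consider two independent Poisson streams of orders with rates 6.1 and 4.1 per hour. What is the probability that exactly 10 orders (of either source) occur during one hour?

Independent Poisson processes superpose: combined rate λ = 6.1 + 4.1 = 10.2 per hour.
So μ = 10.2.
P(N = 10) = e^(−10.2) · 10.2^10/10! ≈ 0.1249.

0.1249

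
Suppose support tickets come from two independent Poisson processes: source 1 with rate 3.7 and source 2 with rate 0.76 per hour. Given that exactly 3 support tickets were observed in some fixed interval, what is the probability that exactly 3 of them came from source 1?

0.5710

Given the total, each event is independently from source 1 with probability p = λ_1/(λ_1+λ_2) = 3.7/4.46 ≈ 0.8296.
So K ~ Binomial(3, 3.7/4.46): P(K = 3) = C(3,3) · (3.7/4.46)^3 · (0.76/4.46)^0 ≈ 0.5710.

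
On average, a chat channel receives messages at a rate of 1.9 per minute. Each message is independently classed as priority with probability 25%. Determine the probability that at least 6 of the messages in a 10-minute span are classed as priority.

0.3403

Thinning: the messages that are classed as priority themselves form a Poisson process with rate 0.25 × 1.9 = 0.475 per minute.
Over the interval, μ = 0.475 × 10 = 4.75 (a 10-minute span = 10 minutes).
P(N ≥ 6) = 1 − P(N ≤ 5) ≈ 0.3403.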